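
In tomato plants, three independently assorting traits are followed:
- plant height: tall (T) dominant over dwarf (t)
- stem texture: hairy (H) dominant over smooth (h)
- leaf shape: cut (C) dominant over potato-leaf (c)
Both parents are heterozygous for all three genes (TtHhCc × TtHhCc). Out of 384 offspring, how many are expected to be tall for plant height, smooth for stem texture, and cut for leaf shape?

Trihybrid cross: TtHhCc × TtHhCc
Each trait segregates independently with a 3:1 phenotypic ratio, so each gene contributes 3/4 (dominant) or 1/4 (recessive).
Target: tall (plant height), smooth (stem texture), cut (leaf shape)
Probability = product of independent per-trait probabilities
= 3/4 × 1/4 × 3/4 = 9/64
Expected count = 9/64 × 384 = 54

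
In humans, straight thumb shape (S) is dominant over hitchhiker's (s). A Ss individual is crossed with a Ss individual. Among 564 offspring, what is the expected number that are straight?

Punnett square for Ss × Ss:
Offspring genotypes: 1 SS, 2 Ss, 1 ss
straight: 3, hitchhiker's: 1
straight: 3 out of 4 → fraction 3/4
Expected count = 3/4 × 564 = 423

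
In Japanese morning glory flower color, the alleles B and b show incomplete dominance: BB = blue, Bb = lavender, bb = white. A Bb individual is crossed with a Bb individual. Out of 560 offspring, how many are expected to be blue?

Punnett square for Bb × Bb:
Offspring genotypes: 1 BB, 2 Bb, 1 bb
Phenotype counts: 1 blue, 2 lavender, 1 white
blue: 1 out of 4 → fraction 1/4
Expected count = 1/4 × 560 = 140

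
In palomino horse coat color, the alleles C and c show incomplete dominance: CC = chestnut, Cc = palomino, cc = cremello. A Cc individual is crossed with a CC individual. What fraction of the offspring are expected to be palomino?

Punnett square for Cc × CC:
Offspring genotypes: 2 CC, 2 Cc
Phenotype counts: 2 chestnut, 2 palomino
palomino: 2 out of 4
Probability: 2/4 = 1/2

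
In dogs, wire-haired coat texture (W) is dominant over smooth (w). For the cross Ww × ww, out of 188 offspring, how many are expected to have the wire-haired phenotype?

Punnett square for Ww × ww:
Offspring genotypes: 2 Ww, 2 ww
Total offspring: 4
Count with target: 2
Probability: 2/4 = 1/2
Expected count = 1/2 × 188 = 94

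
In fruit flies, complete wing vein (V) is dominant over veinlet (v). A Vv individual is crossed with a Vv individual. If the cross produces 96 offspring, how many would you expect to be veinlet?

Punnett square for Vv × Vv:
Offspring genotypes: 1 VV, 2 Vv, 1 vv
complete: 3, veinlet: 1
veinlet: 1 out of 4 → fraction 1/4
Expected count = 1/4 × 96 = 24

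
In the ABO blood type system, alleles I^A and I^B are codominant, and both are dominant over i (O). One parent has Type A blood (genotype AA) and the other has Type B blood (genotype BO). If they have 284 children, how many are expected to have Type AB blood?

Cross: AA × BO
Possible offspring genotypes: 2 AB, 2 AO
Blood type counts: 2 Type AB, 2 Type A
Probability of Type AB: 2/4 = 1/2
Expected count = 1/2 × 284 = 142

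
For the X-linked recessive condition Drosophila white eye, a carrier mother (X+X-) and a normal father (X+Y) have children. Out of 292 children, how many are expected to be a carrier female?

Cross: X+X- × X+Y
Offspring: 1 X+X+, 1 X+Y, 1 X+X-, 1 X-Y
Probability of a carrier female: 1/4
Expected count = 1/4 × 292 = 73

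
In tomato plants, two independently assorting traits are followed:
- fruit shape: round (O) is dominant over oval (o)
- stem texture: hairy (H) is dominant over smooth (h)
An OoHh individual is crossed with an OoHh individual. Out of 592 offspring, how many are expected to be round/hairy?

Dihybrid cross OoHh × OoHh — consider each gene separately:
fruit shape: Oo × Oo → 1 OO, 2 Oo, 1 oo → 3 O_ : 1 oo (out of 4)
stem texture: Hh × Hh → 1 HH, 2 Hh, 1 hh → 3 H_ : 1 hh (out of 4)
Combine (counts out of 4 × 4 = 16): round/hairy (O_H_) = 3×3 = 9; round/smooth (O_hh) = 3×1 = 3; oval/hairy (ooH_) = 1×3 = 3; oval/smooth (oohh) = 1×1 = 1
Phenotype counts (out of 16): 9 round/hairy, 3 round/smooth, 3 oval/hairy, 1 oval/smooth
round/hairy: 9 out of 16 → fraction 9/16
Expected count = 9/16 × 592 = 333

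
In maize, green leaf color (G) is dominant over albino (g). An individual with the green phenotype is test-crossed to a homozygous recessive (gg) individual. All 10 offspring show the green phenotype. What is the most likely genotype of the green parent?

Test cross: ? × gg
All offspring are green.
If the unknown parent were heterozygous (Gg), about half of 10 offspring would be albino; none are. The unknown parent is most likely homozygous dominant (GG).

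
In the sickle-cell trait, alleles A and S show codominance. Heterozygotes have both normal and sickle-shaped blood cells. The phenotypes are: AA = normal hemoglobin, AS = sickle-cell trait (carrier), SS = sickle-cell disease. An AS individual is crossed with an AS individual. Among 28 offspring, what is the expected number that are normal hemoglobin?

Punnett square for AS × AS:
Offspring genotypes: 1 AA, 2 AS, 1 SS
Phenotype counts: 1 normal hemoglobin, 2 sickle-cell trait (carrier), 1 sickle-cell disease
normal hemoglobin: 1 out of 4 → fraction 1/4
Expected count = 1/4 × 28 = 7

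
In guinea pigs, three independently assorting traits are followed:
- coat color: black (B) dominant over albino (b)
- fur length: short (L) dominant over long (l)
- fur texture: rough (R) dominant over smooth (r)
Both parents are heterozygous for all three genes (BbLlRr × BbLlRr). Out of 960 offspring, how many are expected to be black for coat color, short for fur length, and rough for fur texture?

Trihybrid cross: BbLlRr × BbLlRr
Each trait segregates independently with a 3:1 phenotypic ratio, so each gene contributes 3/4 (dominant) or 1/4 (recessive).
Target: black (coat color), short (fur length), rough (fur texture)
Probability = product of independent per-trait probabilities
= 3/4 × 3/4 × 3/4 = 27/64
Expected count = 27/64 × 960 = 405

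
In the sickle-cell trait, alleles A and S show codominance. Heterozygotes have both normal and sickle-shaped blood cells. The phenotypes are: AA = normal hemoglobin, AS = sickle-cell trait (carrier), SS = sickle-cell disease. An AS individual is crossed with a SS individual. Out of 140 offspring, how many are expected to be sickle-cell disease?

Punnett square for AS × SS:
Offspring genotypes: 2 AS, 2 SS
Phenotype counts: 2 sickle-cell trait (carrier), 2 sickle-cell disease
sickle-cell disease: 2 out of 4 → fraction 1/2
Expected count = 1/2 × 140 = 70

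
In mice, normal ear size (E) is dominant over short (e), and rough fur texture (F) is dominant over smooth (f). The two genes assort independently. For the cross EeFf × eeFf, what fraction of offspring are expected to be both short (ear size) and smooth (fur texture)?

Dihybrid cross EeFf × eeFf — consider each gene separately:
ear size: Ee × ee → 2 Ee, 2 ee → 2 E_ : 2 ee (out of 4)
fur texture: Ff × Ff → 1 FF, 2 Ff, 1 ff → 3 F_ : 1 ff (out of 4)
Looking for: short (ee) and smooth (ff)
P(short) = 2/4, P(smooth) = 1/4
P(both) = 2/4 × 1/4 = 2/16 = 1/8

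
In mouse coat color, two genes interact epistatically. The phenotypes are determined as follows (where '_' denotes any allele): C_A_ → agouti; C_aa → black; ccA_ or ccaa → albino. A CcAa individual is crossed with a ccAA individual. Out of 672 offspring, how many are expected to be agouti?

Cross: CcAa × ccAA — consider each gene separately:
C gene: Cc × cc → 2 Cc, 2 cc → 2 C_ : 2 cc (out of 4)
A gene: Aa × AA → 2 AA, 2 Aa → 4 A_ (out of 4)
Genotype classes (out of 4 × 4 = 16): C_A_ = 2×4 = 8; ccA_ = 2×4 = 8
Apply the phenotype rules: C_A_ (8) → agouti; ccA_ (8) → albino
Phenotype counts (out of 16): 8 agouti, 8 albino
agouti: 8 out of 16 → fraction 1/2
Expected count = 1/2 × 672 = 336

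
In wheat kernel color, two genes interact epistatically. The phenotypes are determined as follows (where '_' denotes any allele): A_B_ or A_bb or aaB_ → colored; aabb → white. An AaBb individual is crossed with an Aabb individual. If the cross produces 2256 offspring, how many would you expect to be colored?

Cross: AaBb × Aabb — consider each gene separately:
A gene: Aa × Aa → 1 AA, 2 Aa, 1 aa → 3 A_ : 1 aa (out of 4)
B gene: Bb × bb → 2 Bb, 2 bb → 2 B_ : 2 bb (out of 4)
Genotype classes (out of 4 × 4 = 16): A_B_ = 3×2 = 6; A_bb = 3×2 = 6; aaB_ = 1×2 = 2; aabb = 1×2 = 2
Apply the phenotype rules: A_B_ (6) + A_bb (6) + aaB_ (2) → colored; aabb (2) → white
Phenotype counts (out of 16): 14 colored, 2 white
colored: 14 out of 16 → fraction 7/8
Expected count = 7/8 × 2256 = 1974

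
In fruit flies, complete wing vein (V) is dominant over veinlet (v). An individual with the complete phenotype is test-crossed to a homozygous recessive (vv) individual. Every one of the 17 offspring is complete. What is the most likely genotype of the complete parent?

Test cross: ? × vv
All offspring are complete.
If the unknown parent were heterozygous (Vv), about half of 17 offspring would be veinlet; none are. The unknown parent is most likely homozygous dominant (VV).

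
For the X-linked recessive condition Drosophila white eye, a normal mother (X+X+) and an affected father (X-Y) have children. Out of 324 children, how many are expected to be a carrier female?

Cross: X+X+ × X-Y
Offspring: 2 X+X-, 2 X+Y
Probability of a carrier female: 2/4 = 1/2
Expected count = 1/2 × 324 = 162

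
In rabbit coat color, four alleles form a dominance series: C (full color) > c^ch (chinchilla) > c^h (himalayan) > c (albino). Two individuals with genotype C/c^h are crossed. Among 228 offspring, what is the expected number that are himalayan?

Cross: C/c^h × C/c^h
Allele dominance: C > c^ch > c^h > c
Offspring genotypes: 1 C/C, 2 C/c^h, 1 c^h/c^h
Phenotype counts: 3 full color, 1 himalayan
himalayan: 1 out of 4 → fraction 1/4
Expected count = 1/4 × 228 = 57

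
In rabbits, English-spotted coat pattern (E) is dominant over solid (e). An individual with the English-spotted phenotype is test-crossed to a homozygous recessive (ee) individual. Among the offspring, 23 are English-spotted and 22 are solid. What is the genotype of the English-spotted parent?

Test cross: ? × ee
Offspring: 23 English-spotted, 22 solid — approximately 1:1.
A 1:1 ratio in a test cross indicates the unknown parent is heterozygous (Ee).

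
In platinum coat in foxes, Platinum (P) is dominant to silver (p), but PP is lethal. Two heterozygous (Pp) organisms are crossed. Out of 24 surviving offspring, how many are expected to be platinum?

Cross: Pp × Pp
Punnett square offspring (before lethality): 1 PP, 2 Pp, 1 pp
The PP genotype is lethal (embryos die); surviving offspring: 2 Pp, 1 pp
platinum: 2 out of 3 → fraction 2/3
Expected count = 2/3 × 24 = 16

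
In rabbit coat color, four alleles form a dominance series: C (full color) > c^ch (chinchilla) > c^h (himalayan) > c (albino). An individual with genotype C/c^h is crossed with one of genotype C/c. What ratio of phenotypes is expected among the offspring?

Cross: C/c^h × C/c
Allele dominance: C > c^ch > c^h > c
Offspring genotypes: 1 C/C, 1 C/c, 1 C/c^h, 1 c^h/c
Phenotype counts: 3 full color, 1 himalayan
Ratio: 3 full color : 1 himalayan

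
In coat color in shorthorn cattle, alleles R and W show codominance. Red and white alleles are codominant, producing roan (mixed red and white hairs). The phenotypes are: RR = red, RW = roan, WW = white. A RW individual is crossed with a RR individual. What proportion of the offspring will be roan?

Punnett square for RW × RR:
Offspring genotypes: 2 RR, 2 RW
Phenotype counts: 2 red, 2 roan
roan: 2 out of 4
Probability: 2/4 = 1/2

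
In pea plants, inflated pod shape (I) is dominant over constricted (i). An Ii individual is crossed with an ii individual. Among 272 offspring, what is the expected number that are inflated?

Punnett square for Ii × ii:
Offspring genotypes: 2 Ii, 2 ii
inflated: 2, constricted: 2
inflated: 2 out of 4 → fraction 1/2
Expected count = 1/2 × 272 = 136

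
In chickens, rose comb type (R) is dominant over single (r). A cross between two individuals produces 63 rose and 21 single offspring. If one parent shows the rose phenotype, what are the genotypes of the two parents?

Observed offspring: 63 rose, 21 single
The observed ratio simplifies to 3:1. Single (rr) offspring appear, so each parent must contribute one r allele. The parent stated to show rose carries R, so it is Rr. The other parent is then either Rr or rr: Rr × rr would give a 1:1 split, whereas Rr × Rr gives 3:1 — matching the data. So both parents are heterozygous (Rr × Rr).
Parent genotypes: Rr × Rr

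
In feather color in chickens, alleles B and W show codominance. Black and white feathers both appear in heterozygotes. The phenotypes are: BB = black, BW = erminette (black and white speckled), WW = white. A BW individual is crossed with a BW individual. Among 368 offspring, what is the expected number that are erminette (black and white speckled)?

Punnett square for BW × BW:
Offspring genotypes: 1 BB, 2 BW, 1 WW
Phenotype counts: 1 black, 2 erminette (black and white speckled), 1 white
erminette (black and white speckled): 2 out of 4 → fraction 1/2
Expected count = 1/2 × 368 = 184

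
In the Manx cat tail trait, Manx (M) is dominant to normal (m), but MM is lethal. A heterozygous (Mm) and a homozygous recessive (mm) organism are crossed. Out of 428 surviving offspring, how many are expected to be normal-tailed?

Cross: Mm × mm
Punnett square offspring (before lethality): 2 Mm, 2 mm
No MM offspring are produced in this cross.
normal-tailed: 2 out of 4 → fraction 1/2
Expected count = 1/2 × 428 = 214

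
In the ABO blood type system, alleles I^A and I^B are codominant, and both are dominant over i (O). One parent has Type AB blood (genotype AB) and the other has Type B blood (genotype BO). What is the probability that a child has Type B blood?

Cross: AB × BO
Possible offspring genotypes: 1 AB, 1 AO, 1 BB, 1 BO
Blood type counts: 1 Type AB, 1 Type A, 2 Type B
Probability of Type B: 2/4 = 1/2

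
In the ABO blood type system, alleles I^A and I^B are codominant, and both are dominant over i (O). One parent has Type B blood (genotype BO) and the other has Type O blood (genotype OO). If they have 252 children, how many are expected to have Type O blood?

Cross: BO × OO
Possible offspring genotypes: 2 BO, 2 OO
Blood type counts: 2 Type B, 2 Type O
Probability of Type O: 2/4 = 1/2
Expected count = 1/2 × 252 = 126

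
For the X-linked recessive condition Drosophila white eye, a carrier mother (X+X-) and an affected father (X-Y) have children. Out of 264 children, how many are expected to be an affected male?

Cross: X+X- × X-Y
Offspring: 1 X+X-, 1 X+Y, 1 X-X-, 1 X-Y
Probability of an affected male: 1/4
Expected count = 1/4 × 264 = 66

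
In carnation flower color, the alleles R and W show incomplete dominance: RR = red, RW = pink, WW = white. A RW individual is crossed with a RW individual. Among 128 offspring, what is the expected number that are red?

Punnett square for RW × RW:
Offspring genotypes: 1 RR, 2 RW, 1 WW
Phenotype counts: 1 red, 2 pink, 1 white
red: 1 out of 4 → fraction 1/4
Expected count = 1/4 × 128 = 32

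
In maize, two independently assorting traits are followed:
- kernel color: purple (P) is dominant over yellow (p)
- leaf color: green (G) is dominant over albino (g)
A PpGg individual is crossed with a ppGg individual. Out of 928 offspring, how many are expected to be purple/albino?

Dihybrid cross PpGg × ppGg — consider each gene separately:
kernel color: Pp × pp → 2 Pp, 2 pp → 2 P_ : 2 pp (out of 4)
leaf color: Gg × Gg → 1 GG, 2 Gg, 1 gg → 3 G_ : 1 gg (out of 4)
Combine (counts out of 4 × 4 = 16): purple/green (P_G_) = 2×3 = 6; purple/albino (P_gg) = 2×1 = 2; yellow/green (ppG_) = 2×3 = 6; yellow/albino (ppgg) = 2×1 = 2
Phenotype counts (out of 16): 6 purple/green, 2 purple/albino, 6 yellow/green, 2 yellow/albino
purple/albino: 2 out of 16 → fraction 1/8
Expected count = 1/8 × 928 = 116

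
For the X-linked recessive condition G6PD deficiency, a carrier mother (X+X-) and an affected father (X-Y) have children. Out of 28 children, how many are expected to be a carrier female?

Cross: X+X- × X-Y
Offspring: 1 X+X-, 1 X+Y, 1 X-X-, 1 X-Y
Probability of a carrier female: 1/4
Expected count = 1/4 × 28 = 7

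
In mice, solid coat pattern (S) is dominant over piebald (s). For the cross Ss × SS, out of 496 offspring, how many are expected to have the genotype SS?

Punnett square for Ss × SS:
Offspring genotypes: 2 SS, 2 Ss
Total offspring: 4
Count with target: 2
Probability: 2/4 = 1/2
Expected count = 1/2 × 496 = 248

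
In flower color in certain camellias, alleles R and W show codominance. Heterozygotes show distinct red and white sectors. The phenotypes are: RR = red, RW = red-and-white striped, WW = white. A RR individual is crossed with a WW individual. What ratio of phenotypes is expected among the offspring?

Punnett square for RR × WW:
Offspring genotypes: 4 RW
Phenotype counts: 4 red-and-white striped
Ratio: all red-and-white striped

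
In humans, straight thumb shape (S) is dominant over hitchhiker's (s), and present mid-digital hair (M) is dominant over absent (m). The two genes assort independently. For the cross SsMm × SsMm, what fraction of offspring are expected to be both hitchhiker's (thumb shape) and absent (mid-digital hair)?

Dihybrid cross SsMm × SsMm — consider each gene separately:
thumb shape: Ss × Ss → 1 SS, 2 Ss, 1 ss → 3 S_ : 1 ss (out of 4)
mid-digital hair: Mm × Mm → 1 MM, 2 Mm, 1 mm → 3 M_ : 1 mm (out of 4)
Looking for: hitchhiker's (ss) and absent (mm)
P(hitchhiker's) = 1/4, P(absent) = 1/4
P(both) = 1/4 × 1/4 = 1/16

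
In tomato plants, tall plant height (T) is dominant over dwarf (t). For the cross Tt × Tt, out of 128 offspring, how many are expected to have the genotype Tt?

Punnett square for Tt × Tt:
Offspring genotypes: 1 TT, 2 Tt, 1 tt
Total offspring: 4
Count with target: 2
Probability: 2/4 = 1/2
Expected count = 1/2 × 128 = 64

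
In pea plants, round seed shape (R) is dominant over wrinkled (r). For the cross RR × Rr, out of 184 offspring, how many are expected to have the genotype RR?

Punnett square for RR × Rr:
Offspring genotypes: 2 RR, 2 Rr
Total offspring: 4
Count with target: 2
Probability: 2/4 = 1/2
Expected count = 1/2 × 184 = 92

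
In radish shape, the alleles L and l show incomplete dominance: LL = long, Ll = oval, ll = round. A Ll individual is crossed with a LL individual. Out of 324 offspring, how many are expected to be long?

Punnett square for Ll × LL:
Offspring genotypes: 2 LL, 2 Ll
Phenotype counts: 2 long, 2 oval
long: 2 out of 4 → fraction 1/2
Expected count = 1/2 × 324 = 162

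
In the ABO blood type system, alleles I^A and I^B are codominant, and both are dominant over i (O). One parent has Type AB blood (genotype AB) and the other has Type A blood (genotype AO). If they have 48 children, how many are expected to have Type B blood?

Cross: AB × AO
Possible offspring genotypes: 1 AA, 1 AO, 1 AB, 1 BO
Blood type counts: 2 Type A, 1 Type AB, 1 Type B
Probability of Type B: 1/4
Expected count = 1/4 × 48 = 12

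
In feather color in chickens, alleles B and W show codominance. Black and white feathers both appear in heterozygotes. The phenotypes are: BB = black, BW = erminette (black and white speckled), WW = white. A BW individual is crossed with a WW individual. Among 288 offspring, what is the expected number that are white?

Punnett square for BW × WW:
Offspring genotypes: 2 BW, 2 WW
Phenotype counts: 2 erminette (black and white speckled), 2 white
white: 2 out of 4 → fraction 1/2
Expected count = 1/2 × 288 = 144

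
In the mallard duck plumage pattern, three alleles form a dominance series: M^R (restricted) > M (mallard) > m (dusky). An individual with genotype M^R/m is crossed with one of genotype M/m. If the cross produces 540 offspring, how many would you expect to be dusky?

Cross: M^R/m × M/m
Allele dominance: M^R > M > m
Offspring genotypes: 1 M^R/M, 1 M^R/m, 1 M/m, 1 m/m
Phenotype counts: 2 restricted, 1 mallard, 1 dusky
dusky: 1 out of 4 → fraction 1/4
Expected count = 1/4 × 540 = 135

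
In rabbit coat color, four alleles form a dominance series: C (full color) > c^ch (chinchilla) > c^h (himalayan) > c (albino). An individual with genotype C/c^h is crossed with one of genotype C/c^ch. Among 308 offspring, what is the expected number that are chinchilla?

Cross: C/c^h × C/c^ch
Allele dominance: C > c^ch > c^h > c
Offspring genotypes: 1 C/C, 1 C/c^ch, 1 C/c^h, 1 c^ch/c^h
Phenotype counts: 3 full color, 1 chinchilla
chinchilla: 1 out of 4 → fraction 1/4
Expected count = 1/4 × 308 = 77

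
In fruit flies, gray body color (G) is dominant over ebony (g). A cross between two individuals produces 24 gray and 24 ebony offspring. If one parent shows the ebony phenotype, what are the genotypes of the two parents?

Observed offspring: 24 gray, 24 ebony
The observed ratio simplifies to 1:1. One parent shows ebony, so its genotype must be gg. A 1:1 offspring split requires the other parent to be heterozygous (Gg).
Parent genotypes: gg × Gg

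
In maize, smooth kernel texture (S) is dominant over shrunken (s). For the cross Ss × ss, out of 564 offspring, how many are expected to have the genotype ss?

Punnett square for Ss × ss:
Offspring genotypes: 2 Ss, 2 ss
Total offspring: 4
Count with target: 2
Probability: 2/4 = 1/2
Expected count = 1/2 × 564 = 282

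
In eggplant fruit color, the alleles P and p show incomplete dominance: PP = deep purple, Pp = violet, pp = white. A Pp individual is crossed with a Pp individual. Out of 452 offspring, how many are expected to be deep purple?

Punnett square for Pp × Pp:
Offspring genotypes: 1 PP, 2 Pp, 1 pp
Phenotype counts: 1 deep purple, 2 violet, 1 white
deep purple: 1 out of 4 → fraction 1/4
Expected count = 1/4 × 452 = 113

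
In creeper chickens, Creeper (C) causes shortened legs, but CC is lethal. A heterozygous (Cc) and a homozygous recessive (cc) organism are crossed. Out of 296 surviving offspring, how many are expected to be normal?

Cross: Cc × cc
Punnett square offspring (before lethality): 2 Cc, 2 cc
No CC offspring are produced in this cross.
normal: 2 out of 4 → fraction 1/2
Expected count = 1/2 × 296 = 148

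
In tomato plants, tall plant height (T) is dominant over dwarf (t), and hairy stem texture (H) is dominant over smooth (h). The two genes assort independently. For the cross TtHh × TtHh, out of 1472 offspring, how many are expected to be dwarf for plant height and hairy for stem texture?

Dihybrid cross TtHh × TtHh — consider each gene separately:
plant height: Tt × Tt → 1 TT, 2 Tt, 1 tt → 3 T_ : 1 tt (out of 4)
stem texture: Hh × Hh → 1 HH, 2 Hh, 1 hh → 3 H_ : 1 hh (out of 4)
Looking for: dwarf (tt) and hairy (H_)
P(dwarf) = 1/4, P(hairy) = 3/4
P(both) = 1/4 × 3/4 = 3/16
Expected count = 3/16 × 1472 = 276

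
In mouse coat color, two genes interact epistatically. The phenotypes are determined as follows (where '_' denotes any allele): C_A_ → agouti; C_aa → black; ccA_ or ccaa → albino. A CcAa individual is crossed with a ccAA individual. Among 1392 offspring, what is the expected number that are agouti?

Cross: CcAa × ccAA — consider each gene separately:
C gene: Cc × cc → 2 Cc, 2 cc → 2 C_ : 2 cc (out of 4)
A gene: Aa × AA → 2 AA, 2 Aa → 4 A_ (out of 4)
Genotype classes (out of 4 × 4 = 16): C_A_ = 2×4 = 8; ccA_ = 2×4 = 8
Apply the phenotype rules: C_A_ (8) → agouti; ccA_ (8) → albino
Phenotype counts (out of 16): 8 agouti, 8 albino
agouti: 8 out of 16 → fraction 1/2
Expected count = 1/2 × 1392 = 696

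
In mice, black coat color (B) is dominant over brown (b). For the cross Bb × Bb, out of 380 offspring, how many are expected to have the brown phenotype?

Punnett square for Bb × Bb:
Offspring genotypes: 1 BB, 2 Bb, 1 bb
Total offspring: 4
Count with target: 1
Probability: 1/4
Expected count = 1/4 × 380 = 95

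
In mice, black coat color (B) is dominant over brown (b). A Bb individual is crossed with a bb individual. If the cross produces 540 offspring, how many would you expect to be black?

Punnett square for Bb × bb:
Offspring genotypes: 2 Bb, 2 bb
black: 2, brown: 2
black: 2 out of 4 → fraction 1/2
Expected count = 1/2 × 540 = 270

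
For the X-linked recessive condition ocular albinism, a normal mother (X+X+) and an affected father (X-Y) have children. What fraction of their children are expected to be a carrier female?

Cross: X+X+ × X-Y
Offspring: 2 X+X-, 2 X+Y
Probability of a carrier female: 2/4 = 1/2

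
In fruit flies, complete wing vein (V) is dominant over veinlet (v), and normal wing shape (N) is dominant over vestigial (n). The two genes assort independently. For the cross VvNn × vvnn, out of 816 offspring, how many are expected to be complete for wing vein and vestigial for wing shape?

Dihybrid cross VvNn × vvnn — consider each gene separately:
wing vein: Vv × vv → 2 Vv, 2 vv → 2 V_ : 2 vv (out of 4)
wing shape: Nn × nn → 2 Nn, 2 nn → 2 N_ : 2 nn (out of 4)
Looking for: complete (V_) and vestigial (nn)
P(complete) = 2/4, P(vestigial) = 2/4
P(both) = 2/4 × 2/4 = 4/16 = 1/4
Expected count = 1/4 × 816 = 204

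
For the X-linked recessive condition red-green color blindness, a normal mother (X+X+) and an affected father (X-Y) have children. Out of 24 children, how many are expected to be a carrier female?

Cross: X+X+ × X-Y
Offspring: 2 X+X-, 2 X+Y
Probability of a carrier female: 2/4 = 1/2
Expected count = 1/2 × 24 = 12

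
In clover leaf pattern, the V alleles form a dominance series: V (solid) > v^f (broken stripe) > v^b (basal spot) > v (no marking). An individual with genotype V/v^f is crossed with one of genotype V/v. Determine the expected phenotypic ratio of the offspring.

Cross: V/v^f × V/v
Allele dominance: V > v^f > v^b > v
Offspring genotypes: 1 V/V, 1 V/v, 1 V/v^f, 1 v^f/v
Phenotype counts: 3 solid, 1 broken stripe
Ratio: 3 solid : 1 broken stripe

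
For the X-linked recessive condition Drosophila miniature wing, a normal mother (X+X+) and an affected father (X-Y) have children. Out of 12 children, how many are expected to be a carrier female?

Cross: X+X+ × X-Y
Offspring: 2 X+X-, 2 X+Y
Probability of a carrier female: 2/4 = 1/2
Expected count = 1/2 × 12 = 6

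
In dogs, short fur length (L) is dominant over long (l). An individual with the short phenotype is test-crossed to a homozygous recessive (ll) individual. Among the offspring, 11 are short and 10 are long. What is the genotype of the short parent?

Test cross: ? × ll
Offspring: 11 short, 10 long — approximately 1:1.
A 1:1 ratio in a test cross indicates the unknown parent is heterozygous (Ll).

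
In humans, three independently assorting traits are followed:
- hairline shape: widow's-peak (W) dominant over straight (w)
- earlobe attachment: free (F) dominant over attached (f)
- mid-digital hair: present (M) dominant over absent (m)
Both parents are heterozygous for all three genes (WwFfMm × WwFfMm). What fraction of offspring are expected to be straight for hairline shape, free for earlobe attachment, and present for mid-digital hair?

Trihybrid cross: WwFfMm × WwFfMm
Each trait segregates independently with a 3:1 phenotypic ratio, so each gene contributes 3/4 (dominant) or 1/4 (recessive).
Target: straight (hairline shape), free (earlobe attachment), present (mid-digital hair)
Probability = product of independent per-trait probabilities
= 1/4 × 3/4 × 3/4 = 9/64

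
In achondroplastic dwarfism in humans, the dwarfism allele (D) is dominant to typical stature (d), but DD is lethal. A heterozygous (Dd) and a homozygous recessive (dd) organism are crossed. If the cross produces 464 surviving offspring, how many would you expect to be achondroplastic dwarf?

Cross: Dd × dd
Punnett square offspring (before lethality): 2 Dd, 2 dd
No DD offspring are produced in this cross.
achondroplastic dwarf: 2 out of 4 → fraction 1/2
Expected count = 1/2 × 464 = 232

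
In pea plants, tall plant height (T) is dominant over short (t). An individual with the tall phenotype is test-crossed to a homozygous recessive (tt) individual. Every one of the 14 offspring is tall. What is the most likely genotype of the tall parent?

Test cross: ? × tt
All offspring are tall.
If the unknown parent were heterozygous (Tt), about half of 14 offspring would be short; none are. The unknown parent is most likely homozygous dominant (TT).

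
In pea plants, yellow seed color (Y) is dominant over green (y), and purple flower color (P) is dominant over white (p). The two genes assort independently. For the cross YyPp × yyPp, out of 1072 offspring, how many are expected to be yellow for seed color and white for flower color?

Dihybrid cross YyPp × yyPp — consider each gene separately:
seed color: Yy × yy → 2 Yy, 2 yy → 2 Y_ : 2 yy (out of 4)
flower color: Pp × Pp → 1 PP, 2 Pp, 1 pp → 3 P_ : 1 pp (out of 4)
Looking for: yellow (Y_) and white (pp)
P(yellow) = 2/4, P(white) = 1/4
P(both) = 2/4 × 1/4 = 2/16 = 1/8
Expected count = 1/8 × 1072 = 134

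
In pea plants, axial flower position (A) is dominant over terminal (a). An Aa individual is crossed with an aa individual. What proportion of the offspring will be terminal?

Punnett square for Aa × aa:
Offspring genotypes: 2 Aa, 2 aa
axial: 2, terminal: 2
terminal: 2 out of 4
Probability: 2/4 = 1/2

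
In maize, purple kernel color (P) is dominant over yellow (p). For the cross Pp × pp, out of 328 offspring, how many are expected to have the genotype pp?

Punnett square for Pp × pp:
Offspring genotypes: 2 Pp, 2 pp
Total offspring: 4
Count with target: 2
Probability: 2/4 = 1/2
Expected count = 1/2 × 328 = 164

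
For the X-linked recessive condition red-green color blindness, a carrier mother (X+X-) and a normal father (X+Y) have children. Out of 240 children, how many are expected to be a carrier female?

Cross: X+X- × X+Y
Offspring: 1 X+X+, 1 X+Y, 1 X+X-, 1 X-Y
Probability of a carrier female: 1/4
Expected count = 1/4 × 240 = 60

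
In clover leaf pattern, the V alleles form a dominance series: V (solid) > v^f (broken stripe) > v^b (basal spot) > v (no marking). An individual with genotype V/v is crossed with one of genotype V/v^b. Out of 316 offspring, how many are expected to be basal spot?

Cross: V/v × V/v^b
Allele dominance: V > v^f > v^b > v
Offspring genotypes: 1 V/V, 1 V/v^b, 1 V/v, 1 v^b/v
Phenotype counts: 3 solid, 1 basal spot
basal spot: 1 out of 4 → fraction 1/4
Expected count = 1/4 × 316 = 79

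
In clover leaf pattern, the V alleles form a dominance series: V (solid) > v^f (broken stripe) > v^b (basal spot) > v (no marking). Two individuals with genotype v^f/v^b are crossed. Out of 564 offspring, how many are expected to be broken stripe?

Cross: v^f/v^b × v^f/v^b
Allele dominance: V > v^f > v^b > v
Offspring genotypes: 1 v^f/v^f, 2 v^f/v^b, 1 v^b/v^b
Phenotype counts: 3 broken stripe, 1 basal spot
broken stripe: 3 out of 4 → fraction 3/4
Expected count = 3/4 × 564 = 423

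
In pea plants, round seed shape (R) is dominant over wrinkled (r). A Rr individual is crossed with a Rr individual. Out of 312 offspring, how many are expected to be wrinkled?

Punnett square for Rr × Rr:
Offspring genotypes: 1 RR, 2 Rr, 1 rr
round: 3, wrinkled: 1
wrinkled: 1 out of 4 → fraction 1/4
Expected count = 1/4 × 312 = 78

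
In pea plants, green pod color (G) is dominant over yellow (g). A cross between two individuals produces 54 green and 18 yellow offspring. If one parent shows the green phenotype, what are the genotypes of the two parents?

Observed offspring: 54 green, 18 yellow
The observed ratio simplifies to 3:1. Yellow (gg) offspring appear, so each parent must contribute one g allele. The parent stated to show green carries G, so it is Gg. The other parent is then either Gg or gg: Gg × gg would give a 1:1 split, whereas Gg × Gg gives 3:1 — matching the data. So both parents are heterozygous (Gg × Gg).
Parent genotypes: Gg × Gg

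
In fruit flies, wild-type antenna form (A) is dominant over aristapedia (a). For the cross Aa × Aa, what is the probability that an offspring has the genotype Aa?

Punnett square for Aa × Aa:
Offspring genotypes: 1 AA, 2 Aa, 1 aa
Total offspring: 4
Count with target: 2
Probability: 2/4 = 1/2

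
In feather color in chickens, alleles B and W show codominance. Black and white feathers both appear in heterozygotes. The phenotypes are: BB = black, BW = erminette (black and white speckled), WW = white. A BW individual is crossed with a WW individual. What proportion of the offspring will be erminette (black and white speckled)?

Punnett square for BW × WW:
Offspring genotypes: 2 BW, 2 WW
Phenotype counts: 2 erminette (black and white speckled), 2 white
erminette (black and white speckled): 2 out of 4
Probability: 2/4 = 1/2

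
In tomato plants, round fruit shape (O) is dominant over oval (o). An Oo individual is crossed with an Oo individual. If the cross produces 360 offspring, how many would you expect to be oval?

Punnett square for Oo × Oo:
Offspring genotypes: 1 OO, 2 Oo, 1 oo
round: 3, oval: 1
oval: 1 out of 4 → fraction 1/4
Expected count = 1/4 × 360 = 90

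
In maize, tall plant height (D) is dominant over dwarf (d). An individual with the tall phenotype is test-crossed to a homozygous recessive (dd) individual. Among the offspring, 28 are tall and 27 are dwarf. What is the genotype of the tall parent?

Test cross: ? × dd
Offspring: 28 tall, 27 dwarf — approximately 1:1.
A 1:1 ratio in a test cross indicates the unknown parent is heterozygous (Dd).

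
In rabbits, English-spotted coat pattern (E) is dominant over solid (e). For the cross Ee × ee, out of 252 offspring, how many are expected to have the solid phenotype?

Punnett square for Ee × ee:
Offspring genotypes: 2 Ee, 2 ee
Total offspring: 4
Count with target: 2
Probability: 2/4 = 1/2
Expected count = 1/2 × 252 = 126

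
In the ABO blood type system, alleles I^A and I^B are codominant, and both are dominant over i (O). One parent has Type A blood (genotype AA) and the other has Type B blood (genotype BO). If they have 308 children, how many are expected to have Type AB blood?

Cross: AA × BO
Possible offspring genotypes: 2 AB, 2 AO
Blood type counts: 2 Type AB, 2 Type A
Probability of Type AB: 2/4 = 1/2
Expected count = 1/2 × 308 = 154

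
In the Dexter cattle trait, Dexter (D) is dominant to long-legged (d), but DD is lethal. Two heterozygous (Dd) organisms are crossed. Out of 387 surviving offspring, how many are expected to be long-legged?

Cross: Dd × Dd
Punnett square offspring (before lethality): 1 DD, 2 Dd, 1 dd
The DD genotype is lethal (embryos die); surviving offspring: 2 Dd, 1 dd
long-legged: 1 out of 3 → fraction 1/3
Expected count = 1/3 × 387 = 129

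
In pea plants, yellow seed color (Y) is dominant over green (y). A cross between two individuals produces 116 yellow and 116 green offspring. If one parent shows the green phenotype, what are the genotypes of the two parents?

Observed offspring: 116 yellow, 116 green
The observed ratio simplifies to 1:1. One parent shows green, so its genotype must be yy. A 1:1 offspring split requires the other parent to be heterozygous (Yy).
Parent genotypes: yy × Yy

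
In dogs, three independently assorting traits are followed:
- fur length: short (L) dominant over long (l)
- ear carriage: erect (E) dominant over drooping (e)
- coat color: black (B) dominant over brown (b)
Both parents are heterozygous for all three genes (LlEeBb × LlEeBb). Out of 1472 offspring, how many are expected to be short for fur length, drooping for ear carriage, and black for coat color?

Trihybrid cross: LlEeBb × LlEeBb
Each trait segregates independently with a 3:1 phenotypic ratio, so each gene contributes 3/4 (dominant) or 1/4 (recessive).
Target: short (fur length), drooping (ear carriage), black (coat color)
Probability = product of independent per-trait probabilities
= 3/4 × 1/4 × 3/4 = 9/64
Expected count = 9/64 × 1472 = 207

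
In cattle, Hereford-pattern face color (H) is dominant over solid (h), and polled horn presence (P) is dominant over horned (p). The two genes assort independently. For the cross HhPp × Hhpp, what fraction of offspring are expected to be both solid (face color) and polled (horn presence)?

Dihybrid cross HhPp × Hhpp — consider each gene separately:
face color: Hh × Hh → 1 HH, 2 Hh, 1 hh → 3 H_ : 1 hh (out of 4)
horn presence: Pp × pp → 2 Pp, 2 pp → 2 P_ : 2 pp (out of 4)
Looking for: solid (hh) and polled (P_)
P(solid) = 1/4, P(polled) = 2/4
P(both) = 1/4 × 2/4 = 2/16 = 1/8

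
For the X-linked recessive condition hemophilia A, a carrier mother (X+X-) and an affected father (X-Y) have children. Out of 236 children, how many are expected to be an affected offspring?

Cross: X+X- × X-Y
Offspring: 1 X+X-, 1 X+Y, 1 X-X-, 1 X-Y
Probability of an affected offspring: 2/4 = 1/2
Expected count = 1/2 × 236 = 118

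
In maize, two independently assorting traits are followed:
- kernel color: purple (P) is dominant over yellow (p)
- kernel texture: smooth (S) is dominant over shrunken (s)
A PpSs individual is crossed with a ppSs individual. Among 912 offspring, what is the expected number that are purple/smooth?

Dihybrid cross PpSs × ppSs — consider each gene separately:
kernel color: Pp × pp → 2 Pp, 2 pp → 2 P_ : 2 pp (out of 4)
kernel texture: Ss × Ss → 1 SS, 2 Ss, 1 ss → 3 S_ : 1 ss (out of 4)
Combine (counts out of 4 × 4 = 16): purple/smooth (P_S_) = 2×3 = 6; purple/shrunken (P_ss) = 2×1 = 2; yellow/smooth (ppS_) = 2×3 = 6; yellow/shrunken (ppss) = 2×1 = 2
Phenotype counts (out of 16): 6 purple/smooth, 2 purple/shrunken, 6 yellow/smooth, 2 yellow/shrunken
purple/smooth: 6 out of 16 → fraction 3/8
Expected count = 3/8 × 912 = 342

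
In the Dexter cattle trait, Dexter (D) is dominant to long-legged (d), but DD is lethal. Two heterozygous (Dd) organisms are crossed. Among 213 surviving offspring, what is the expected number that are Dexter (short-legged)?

Cross: Dd × Dd
Punnett square offspring (before lethality): 1 DD, 2 Dd, 1 dd
The DD genotype is lethal (embryos die); surviving offspring: 2 Dd, 1 dd
Dexter (short-legged): 2 out of 3 → fraction 2/3
Expected count = 2/3 × 213 = 142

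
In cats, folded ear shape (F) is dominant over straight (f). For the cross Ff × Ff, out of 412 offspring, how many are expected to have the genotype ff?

Punnett square for Ff × Ff:
Offspring genotypes: 1 FF, 2 Ff, 1 ff
Total offspring: 4
Count with target: 1
Probability: 1/4
Expected count = 1/4 × 412 = 103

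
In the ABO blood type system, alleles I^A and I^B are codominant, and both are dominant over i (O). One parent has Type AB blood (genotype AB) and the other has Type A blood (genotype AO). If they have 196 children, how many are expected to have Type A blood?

Cross: AB × AO
Possible offspring genotypes: 1 AA, 1 AO, 1 AB, 1 BO
Blood type counts: 2 Type A, 1 Type AB, 1 Type B
Probability of Type A: 2/4 = 1/2
Expected count = 1/2 × 196 = 98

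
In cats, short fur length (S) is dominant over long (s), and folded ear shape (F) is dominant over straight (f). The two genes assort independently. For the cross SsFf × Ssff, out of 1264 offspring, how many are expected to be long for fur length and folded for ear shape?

Dihybrid cross SsFf × Ssff — consider each gene separately:
fur length: Ss × Ss → 1 SS, 2 Ss, 1 ss → 3 S_ : 1 ss (out of 4)
ear shape: Ff × ff → 2 Ff, 2 ff → 2 F_ : 2 ff (out of 4)
Looking for: long (ss) and folded (F_)
P(long) = 1/4, P(folded) = 2/4
P(both) = 1/4 × 2/4 = 2/16 = 1/8
Expected count = 1/8 × 1264 = 158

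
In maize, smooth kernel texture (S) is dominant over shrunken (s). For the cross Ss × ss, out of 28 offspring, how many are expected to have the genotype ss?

Punnett square for Ss × ss:
Offspring genotypes: 2 Ss, 2 ss
Total offspring: 4
Count with target: 2
Probability: 2/4 = 1/2
Expected count = 1/2 × 28 = 14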